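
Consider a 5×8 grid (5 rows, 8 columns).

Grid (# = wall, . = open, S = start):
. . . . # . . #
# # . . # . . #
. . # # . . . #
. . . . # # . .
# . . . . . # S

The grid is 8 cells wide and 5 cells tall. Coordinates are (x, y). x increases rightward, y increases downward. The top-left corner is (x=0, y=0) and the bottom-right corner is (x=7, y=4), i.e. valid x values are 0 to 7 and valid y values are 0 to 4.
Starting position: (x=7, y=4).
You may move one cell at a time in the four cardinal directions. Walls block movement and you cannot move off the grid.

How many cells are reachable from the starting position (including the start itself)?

Answer: Reachable cells: 10

Derivation:
BFS flood-fill from (x=7, y=4):
  Distance 0: (x=7, y=4)
  Distance 1: (x=7, y=3)
  Distance 2: (x=6, y=3)
  Distance 3: (x=6, y=2)
  Distance 4: (x=6, y=1), (x=5, y=2)
  Distance 5: (x=6, y=0), (x=5, y=1), (x=4, y=2)
  Distance 6: (x=5, y=0)
Total reachable: 10 (grid has 27 open cells total)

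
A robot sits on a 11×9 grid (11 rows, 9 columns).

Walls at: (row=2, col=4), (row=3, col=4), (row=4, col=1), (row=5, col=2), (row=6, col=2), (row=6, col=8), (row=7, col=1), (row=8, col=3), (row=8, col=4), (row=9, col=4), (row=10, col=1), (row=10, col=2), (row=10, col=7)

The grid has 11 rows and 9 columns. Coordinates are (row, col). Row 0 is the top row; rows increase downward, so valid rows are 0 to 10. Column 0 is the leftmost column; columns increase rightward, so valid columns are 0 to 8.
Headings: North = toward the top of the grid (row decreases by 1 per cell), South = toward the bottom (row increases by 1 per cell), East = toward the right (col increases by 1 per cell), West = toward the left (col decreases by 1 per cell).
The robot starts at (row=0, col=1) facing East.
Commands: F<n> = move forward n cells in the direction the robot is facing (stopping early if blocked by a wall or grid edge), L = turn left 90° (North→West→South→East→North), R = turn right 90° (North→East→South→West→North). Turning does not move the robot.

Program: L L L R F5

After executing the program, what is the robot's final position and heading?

Answer: Final position: (row=0, col=0), facing West

Derivation:
Start: (row=0, col=1), facing East
  L: turn left, now facing North
  L: turn left, now facing West
  L: turn left, now facing South
  R: turn right, now facing West
  F5: move forward 1/5 (blocked), now at (row=0, col=0)
Final: (row=0, col=0), facing West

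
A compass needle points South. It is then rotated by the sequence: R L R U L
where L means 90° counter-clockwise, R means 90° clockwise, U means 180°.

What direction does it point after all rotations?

Answer: Final heading: North

Derivation:
Start: South
  R (right (90° clockwise)) -> West
  L (left (90° counter-clockwise)) -> South
  R (right (90° clockwise)) -> West
  U (U-turn (180°)) -> East
  L (left (90° counter-clockwise)) -> North
Final: North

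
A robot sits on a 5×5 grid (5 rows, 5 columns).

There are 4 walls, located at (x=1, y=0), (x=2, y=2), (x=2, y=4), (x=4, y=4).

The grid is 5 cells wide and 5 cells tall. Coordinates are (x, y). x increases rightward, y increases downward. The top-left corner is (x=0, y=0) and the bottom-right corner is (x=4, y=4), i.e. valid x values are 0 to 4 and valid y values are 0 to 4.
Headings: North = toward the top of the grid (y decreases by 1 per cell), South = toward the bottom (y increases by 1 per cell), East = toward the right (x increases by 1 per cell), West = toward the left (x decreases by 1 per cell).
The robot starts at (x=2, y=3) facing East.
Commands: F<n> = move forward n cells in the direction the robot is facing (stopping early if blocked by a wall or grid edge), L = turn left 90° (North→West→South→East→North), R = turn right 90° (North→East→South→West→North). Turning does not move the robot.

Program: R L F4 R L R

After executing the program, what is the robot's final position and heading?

Answer: Final position: (x=4, y=3), facing South

Derivation:
Start: (x=2, y=3), facing East
  R: turn right, now facing South
  L: turn left, now facing East
  F4: move forward 2/4 (blocked), now at (x=4, y=3)
  R: turn right, now facing South
  L: turn left, now facing East
  R: turn right, now facing South
Final: (x=4, y=3), facing South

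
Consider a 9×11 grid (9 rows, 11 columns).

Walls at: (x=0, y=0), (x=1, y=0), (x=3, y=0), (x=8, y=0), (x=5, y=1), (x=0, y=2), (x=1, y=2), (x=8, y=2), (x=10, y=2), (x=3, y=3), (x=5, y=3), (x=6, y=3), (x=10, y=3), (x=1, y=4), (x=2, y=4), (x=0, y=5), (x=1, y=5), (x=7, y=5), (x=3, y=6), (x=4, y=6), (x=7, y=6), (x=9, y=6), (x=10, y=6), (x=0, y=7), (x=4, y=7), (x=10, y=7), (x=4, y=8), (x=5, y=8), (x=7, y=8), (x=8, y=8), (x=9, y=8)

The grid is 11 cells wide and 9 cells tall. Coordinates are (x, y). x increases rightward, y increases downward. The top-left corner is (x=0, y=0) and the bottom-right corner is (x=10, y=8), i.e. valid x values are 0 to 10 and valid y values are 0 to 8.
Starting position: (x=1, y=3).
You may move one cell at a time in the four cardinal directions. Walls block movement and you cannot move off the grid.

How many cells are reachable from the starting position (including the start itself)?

Answer: Reachable cells: 67

Derivation:
BFS flood-fill from (x=1, y=3):
  Distance 0: (x=1, y=3)
  Distance 1: (x=0, y=3), (x=2, y=3)
  Distance 2: (x=2, y=2), (x=0, y=4)
  Distance 3: (x=2, y=1), (x=3, y=2)
  Distance 4: (x=2, y=0), (x=1, y=1), (x=3, y=1), (x=4, y=2)
  Distance 5: (x=0, y=1), (x=4, y=1), (x=5, y=2), (x=4, y=3)
  Distance 6: (x=4, y=0), (x=6, y=2), (x=4, y=4)
  Distance 7: (x=5, y=0), (x=6, y=1), (x=7, y=2), (x=3, y=4), (x=5, y=4), (x=4, y=5)
  Distance 8: (x=6, y=0), (x=7, y=1), (x=7, y=3), (x=6, y=4), (x=3, y=5), (x=5, y=5)
  Distance 9: (x=7, y=0), (x=8, y=1), (x=8, y=3), (x=7, y=4), (x=2, y=5), (x=6, y=5), (x=5, y=6)
  Distance 10: (x=9, y=1), (x=9, y=3), (x=8, y=4), (x=2, y=6), (x=6, y=6), (x=5, y=7)
  Distance 11: (x=9, y=0), (x=10, y=1), (x=9, y=2), (x=9, y=4), (x=8, y=5), (x=1, y=6), (x=2, y=7), (x=6, y=7)
  Distance 12: (x=10, y=0), (x=10, y=4), (x=9, y=5), (x=0, y=6), (x=8, y=6), (x=1, y=7), (x=3, y=7), (x=7, y=7), (x=2, y=8), (x=6, y=8)
  Distance 13: (x=10, y=5), (x=8, y=7), (x=1, y=8), (x=3, y=8)
  Distance 14: (x=9, y=7), (x=0, y=8)
Total reachable: 67 (grid has 68 open cells total)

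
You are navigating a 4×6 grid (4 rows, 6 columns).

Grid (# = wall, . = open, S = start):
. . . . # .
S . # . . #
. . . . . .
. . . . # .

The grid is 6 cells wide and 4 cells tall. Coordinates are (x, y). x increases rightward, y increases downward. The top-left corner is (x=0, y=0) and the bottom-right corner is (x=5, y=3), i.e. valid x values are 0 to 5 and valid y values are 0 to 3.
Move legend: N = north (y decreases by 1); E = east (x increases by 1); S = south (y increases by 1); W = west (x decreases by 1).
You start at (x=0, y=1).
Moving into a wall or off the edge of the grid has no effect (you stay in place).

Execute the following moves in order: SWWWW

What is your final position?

Start: (x=0, y=1)
  S (south): (x=0, y=1) -> (x=0, y=2)
  [×4]W (west): blocked, stay at (x=0, y=2)
Final: (x=0, y=2)

Answer: Final position: (x=0, y=2)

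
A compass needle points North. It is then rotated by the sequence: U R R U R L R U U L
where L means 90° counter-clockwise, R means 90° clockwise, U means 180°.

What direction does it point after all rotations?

Answer: Final heading: South

Derivation:
Start: North
  U (U-turn (180°)) -> South
  R (right (90° clockwise)) -> West
  R (right (90° clockwise)) -> North
  U (U-turn (180°)) -> South
  R (right (90° clockwise)) -> West
  L (left (90° counter-clockwise)) -> South
  R (right (90° clockwise)) -> West
  U (U-turn (180°)) -> East
  U (U-turn (180°)) -> West
  L (left (90° counter-clockwise)) -> South
Final: South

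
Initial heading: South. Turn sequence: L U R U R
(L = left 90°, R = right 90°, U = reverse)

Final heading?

Start: South
  L (left (90° counter-clockwise)) -> East
  U (U-turn (180°)) -> West
  R (right (90° clockwise)) -> North
  U (U-turn (180°)) -> South
  R (right (90° clockwise)) -> West
Final: West

Answer: Final heading: West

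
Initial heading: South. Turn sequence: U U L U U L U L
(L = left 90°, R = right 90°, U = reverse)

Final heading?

Answer: Final heading: East

Derivation:
Start: South
  U (U-turn (180°)) -> North
  U (U-turn (180°)) -> South
  L (left (90° counter-clockwise)) -> East
  U (U-turn (180°)) -> West
  U (U-turn (180°)) -> East
  L (left (90° counter-clockwise)) -> North
  U (U-turn (180°)) -> South
  L (left (90° counter-clockwise)) -> East
Final: East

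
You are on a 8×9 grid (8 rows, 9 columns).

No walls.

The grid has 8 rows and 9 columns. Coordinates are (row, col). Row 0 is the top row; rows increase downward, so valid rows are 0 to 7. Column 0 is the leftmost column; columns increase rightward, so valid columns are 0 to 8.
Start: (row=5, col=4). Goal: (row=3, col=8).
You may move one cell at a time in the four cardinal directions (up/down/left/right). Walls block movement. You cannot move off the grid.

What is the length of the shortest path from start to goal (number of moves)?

Answer: Shortest path length: 6

Derivation:
BFS from (row=5, col=4) until reaching (row=3, col=8):
  Distance 0: (row=5, col=4)
  Distance 1: (row=4, col=4), (row=5, col=3), (row=5, col=5), (row=6, col=4)
  Distance 2: (row=3, col=4), (row=4, col=3), (row=4, col=5), (row=5, col=2), (row=5, col=6), (row=6, col=3), (row=6, col=5), (row=7, col=4)
  Distance 3: (row=2, col=4), (row=3, col=3), (row=3, col=5), (row=4, col=2), (row=4, col=6), (row=5, col=1), (row=5, col=7), (row=6, col=2), (row=6, col=6), (row=7, col=3), (row=7, col=5)
  Distance 4: (row=1, col=4), (row=2, col=3), (row=2, col=5), (row=3, col=2), (row=3, col=6), (row=4, col=1), (row=4, col=7), (row=5, col=0), (row=5, col=8), (row=6, col=1), (row=6, col=7), (row=7, col=2), (row=7, col=6)
  Distance 5: (row=0, col=4), (row=1, col=3), (row=1, col=5), (row=2, col=2), (row=2, col=6), (row=3, col=1), (row=3, col=7), (row=4, col=0), (row=4, col=8), (row=6, col=0), (row=6, col=8), (row=7, col=1), (row=7, col=7)
  Distance 6: (row=0, col=3), (row=0, col=5), (row=1, col=2), (row=1, col=6), (row=2, col=1), (row=2, col=7), (row=3, col=0), (row=3, col=8), (row=7, col=0), (row=7, col=8)  <- goal reached here
One shortest path (6 moves): (row=5, col=4) -> (row=5, col=5) -> (row=5, col=6) -> (row=5, col=7) -> (row=5, col=8) -> (row=4, col=8) -> (row=3, col=8)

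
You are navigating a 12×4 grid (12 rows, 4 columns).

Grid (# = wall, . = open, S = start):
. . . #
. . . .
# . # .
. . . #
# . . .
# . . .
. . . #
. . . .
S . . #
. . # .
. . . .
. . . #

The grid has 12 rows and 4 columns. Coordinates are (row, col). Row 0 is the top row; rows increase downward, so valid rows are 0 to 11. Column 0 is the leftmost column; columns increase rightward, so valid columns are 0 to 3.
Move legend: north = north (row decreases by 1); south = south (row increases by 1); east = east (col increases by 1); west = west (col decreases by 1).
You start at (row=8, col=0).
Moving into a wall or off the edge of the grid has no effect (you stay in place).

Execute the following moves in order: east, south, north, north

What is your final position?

Start: (row=8, col=0)
  east (east): (row=8, col=0) -> (row=8, col=1)
  south (south): (row=8, col=1) -> (row=9, col=1)
  north (north): (row=9, col=1) -> (row=8, col=1)
  north (north): (row=8, col=1) -> (row=7, col=1)
Final: (row=7, col=1)

Answer: Final position: (row=7, col=1)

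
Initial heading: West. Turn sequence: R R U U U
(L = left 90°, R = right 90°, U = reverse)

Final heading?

Start: West
  R (right (90° clockwise)) -> North
  R (right (90° clockwise)) -> East
  U (U-turn (180°)) -> West
  U (U-turn (180°)) -> East
  U (U-turn (180°)) -> West
Final: West

Answer: Final heading: West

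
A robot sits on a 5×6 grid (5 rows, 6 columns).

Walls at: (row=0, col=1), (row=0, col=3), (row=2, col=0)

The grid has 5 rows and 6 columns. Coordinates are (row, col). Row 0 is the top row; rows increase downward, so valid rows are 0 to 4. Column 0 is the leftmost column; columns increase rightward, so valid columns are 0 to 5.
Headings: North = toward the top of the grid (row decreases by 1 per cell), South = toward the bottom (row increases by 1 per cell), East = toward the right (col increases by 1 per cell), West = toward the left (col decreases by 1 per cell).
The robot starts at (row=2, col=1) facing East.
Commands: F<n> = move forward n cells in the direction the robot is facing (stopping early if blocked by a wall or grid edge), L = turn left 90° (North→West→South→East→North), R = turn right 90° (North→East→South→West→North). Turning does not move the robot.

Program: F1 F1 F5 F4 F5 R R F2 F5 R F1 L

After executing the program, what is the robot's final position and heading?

Start: (row=2, col=1), facing East
  F1: move forward 1, now at (row=2, col=2)
  F1: move forward 1, now at (row=2, col=3)
  F5: move forward 2/5 (blocked), now at (row=2, col=5)
  F4: move forward 0/4 (blocked), now at (row=2, col=5)
  F5: move forward 0/5 (blocked), now at (row=2, col=5)
  R: turn right, now facing South
  R: turn right, now facing West
  F2: move forward 2, now at (row=2, col=3)
  F5: move forward 2/5 (blocked), now at (row=2, col=1)
  R: turn right, now facing North
  F1: move forward 1, now at (row=1, col=1)
  L: turn left, now facing West
Final: (row=1, col=1), facing West

Answer: Final position: (row=1, col=1), facing West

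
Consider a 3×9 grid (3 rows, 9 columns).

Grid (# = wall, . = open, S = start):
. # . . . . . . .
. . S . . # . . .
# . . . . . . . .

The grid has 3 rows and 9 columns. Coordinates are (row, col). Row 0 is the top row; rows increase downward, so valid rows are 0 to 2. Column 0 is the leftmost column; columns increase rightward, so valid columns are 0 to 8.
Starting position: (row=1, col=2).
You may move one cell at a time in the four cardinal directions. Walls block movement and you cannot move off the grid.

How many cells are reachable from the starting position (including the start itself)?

BFS flood-fill from (row=1, col=2):
  Distance 0: (row=1, col=2)
  Distance 1: (row=0, col=2), (row=1, col=1), (row=1, col=3), (row=2, col=2)
  Distance 2: (row=0, col=3), (row=1, col=0), (row=1, col=4), (row=2, col=1), (row=2, col=3)
  Distance 3: (row=0, col=0), (row=0, col=4), (row=2, col=4)
  Distance 4: (row=0, col=5), (row=2, col=5)
  Distance 5: (row=0, col=6), (row=2, col=6)
  Distance 6: (row=0, col=7), (row=1, col=6), (row=2, col=7)
  Distance 7: (row=0, col=8), (row=1, col=7), (row=2, col=8)
  Distance 8: (row=1, col=8)
Total reachable: 24 (grid has 24 open cells total)

Answer: Reachable cells: 24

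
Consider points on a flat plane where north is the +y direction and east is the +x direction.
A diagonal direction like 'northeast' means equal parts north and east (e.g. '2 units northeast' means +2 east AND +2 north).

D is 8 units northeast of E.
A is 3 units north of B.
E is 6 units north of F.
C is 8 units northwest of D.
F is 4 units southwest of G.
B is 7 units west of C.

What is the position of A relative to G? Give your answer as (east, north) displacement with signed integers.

Place G at the origin (east=0, north=0).
  F is 4 units southwest of G: delta (east=-4, north=-4); F at (east=-4, north=-4).
  E is 6 units north of F: delta (east=+0, north=+6); E at (east=-4, north=2).
  D is 8 units northeast of E: delta (east=+8, north=+8); D at (east=4, north=10).
  C is 8 units northwest of D: delta (east=-8, north=+8); C at (east=-4, north=18).
  B is 7 units west of C: delta (east=-7, north=+0); B at (east=-11, north=18).
  A is 3 units north of B: delta (east=+0, north=+3); A at (east=-11, north=21).
Therefore A relative to G: (east=-11, north=21).

Answer: A is at (east=-11, north=21) relative to G.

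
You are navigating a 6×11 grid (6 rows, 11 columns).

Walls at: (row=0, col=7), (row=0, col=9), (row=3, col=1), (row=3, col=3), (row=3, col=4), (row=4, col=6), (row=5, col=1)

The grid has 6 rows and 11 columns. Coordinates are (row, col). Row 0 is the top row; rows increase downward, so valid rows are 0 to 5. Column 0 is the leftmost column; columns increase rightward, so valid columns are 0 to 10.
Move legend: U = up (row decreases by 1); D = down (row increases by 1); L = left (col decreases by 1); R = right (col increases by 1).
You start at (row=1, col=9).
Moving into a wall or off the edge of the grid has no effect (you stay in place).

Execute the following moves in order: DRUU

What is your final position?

Answer: Final position: (row=0, col=10)

Derivation:
Start: (row=1, col=9)
  D (down): (row=1, col=9) -> (row=2, col=9)
  R (right): (row=2, col=9) -> (row=2, col=10)
  U (up): (row=2, col=10) -> (row=1, col=10)
  U (up): (row=1, col=10) -> (row=0, col=10)
Final: (row=0, col=10)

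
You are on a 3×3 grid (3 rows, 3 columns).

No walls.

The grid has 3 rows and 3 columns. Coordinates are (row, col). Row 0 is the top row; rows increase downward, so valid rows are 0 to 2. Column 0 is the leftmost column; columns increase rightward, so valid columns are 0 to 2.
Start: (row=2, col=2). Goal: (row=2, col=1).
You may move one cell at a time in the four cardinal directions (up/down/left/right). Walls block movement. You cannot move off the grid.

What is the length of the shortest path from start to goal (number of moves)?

BFS from (row=2, col=2) until reaching (row=2, col=1):
  Distance 0: (row=2, col=2)
  Distance 1: (row=1, col=2), (row=2, col=1)  <- goal reached here
One shortest path (1 moves): (row=2, col=2) -> (row=2, col=1)

Answer: Shortest path length: 1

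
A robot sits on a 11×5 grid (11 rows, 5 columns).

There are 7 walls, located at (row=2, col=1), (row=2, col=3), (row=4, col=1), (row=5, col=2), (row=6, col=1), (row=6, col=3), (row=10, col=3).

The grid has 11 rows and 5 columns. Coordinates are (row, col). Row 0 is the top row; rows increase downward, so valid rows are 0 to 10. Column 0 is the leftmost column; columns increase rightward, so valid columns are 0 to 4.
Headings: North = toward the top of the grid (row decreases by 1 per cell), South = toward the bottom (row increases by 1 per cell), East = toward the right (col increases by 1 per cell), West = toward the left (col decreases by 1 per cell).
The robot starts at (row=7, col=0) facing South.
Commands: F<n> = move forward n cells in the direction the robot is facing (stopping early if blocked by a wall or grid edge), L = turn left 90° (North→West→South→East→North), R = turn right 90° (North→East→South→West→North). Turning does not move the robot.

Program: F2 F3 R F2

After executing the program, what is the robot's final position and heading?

Start: (row=7, col=0), facing South
  F2: move forward 2, now at (row=9, col=0)
  F3: move forward 1/3 (blocked), now at (row=10, col=0)
  R: turn right, now facing West
  F2: move forward 0/2 (blocked), now at (row=10, col=0)
Final: (row=10, col=0), facing West

Answer: Final position: (row=10, col=0), facing West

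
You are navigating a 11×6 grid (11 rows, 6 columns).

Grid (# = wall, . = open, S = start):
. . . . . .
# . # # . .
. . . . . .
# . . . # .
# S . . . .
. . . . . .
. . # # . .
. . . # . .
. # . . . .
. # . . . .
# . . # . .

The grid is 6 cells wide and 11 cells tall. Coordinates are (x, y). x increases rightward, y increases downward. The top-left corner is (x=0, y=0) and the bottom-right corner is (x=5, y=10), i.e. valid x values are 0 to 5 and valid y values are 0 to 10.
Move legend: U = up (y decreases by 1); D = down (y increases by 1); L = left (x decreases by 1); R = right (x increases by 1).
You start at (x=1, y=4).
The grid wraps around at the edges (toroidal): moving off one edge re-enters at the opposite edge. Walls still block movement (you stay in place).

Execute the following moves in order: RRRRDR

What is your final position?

Start: (x=1, y=4)
  R (right): (x=1, y=4) -> (x=2, y=4)
  R (right): (x=2, y=4) -> (x=3, y=4)
  R (right): (x=3, y=4) -> (x=4, y=4)
  R (right): (x=4, y=4) -> (x=5, y=4)
  D (down): (x=5, y=4) -> (x=5, y=5)
  R (right): (x=5, y=5) -> (x=0, y=5)
Final: (x=0, y=5)

Answer: Final position: (x=0, y=5)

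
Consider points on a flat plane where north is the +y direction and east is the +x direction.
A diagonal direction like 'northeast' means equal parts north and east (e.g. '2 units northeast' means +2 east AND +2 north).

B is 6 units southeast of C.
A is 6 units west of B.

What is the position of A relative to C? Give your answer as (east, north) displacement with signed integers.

Place C at the origin (east=0, north=0).
  B is 6 units southeast of C: delta (east=+6, north=-6); B at (east=6, north=-6).
  A is 6 units west of B: delta (east=-6, north=+0); A at (east=0, north=-6).
Therefore A relative to C: (east=0, north=-6).

Answer: A is at (east=0, north=-6) relative to C.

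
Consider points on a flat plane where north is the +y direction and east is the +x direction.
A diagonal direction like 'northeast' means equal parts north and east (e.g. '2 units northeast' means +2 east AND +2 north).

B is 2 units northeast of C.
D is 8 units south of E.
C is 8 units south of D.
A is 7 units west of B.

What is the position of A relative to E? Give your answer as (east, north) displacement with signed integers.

Place E at the origin (east=0, north=0).
  D is 8 units south of E: delta (east=+0, north=-8); D at (east=0, north=-8).
  C is 8 units south of D: delta (east=+0, north=-8); C at (east=0, north=-16).
  B is 2 units northeast of C: delta (east=+2, north=+2); B at (east=2, north=-14).
  A is 7 units west of B: delta (east=-7, north=+0); A at (east=-5, north=-14).
Therefore A relative to E: (east=-5, north=-14).

Answer: A is at (east=-5, north=-14) relative to E.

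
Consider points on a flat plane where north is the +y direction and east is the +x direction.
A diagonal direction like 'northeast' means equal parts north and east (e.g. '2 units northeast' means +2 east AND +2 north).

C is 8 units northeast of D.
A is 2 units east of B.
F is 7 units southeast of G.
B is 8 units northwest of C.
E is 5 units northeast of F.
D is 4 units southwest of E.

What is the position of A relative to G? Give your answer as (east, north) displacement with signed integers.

Place G at the origin (east=0, north=0).
  F is 7 units southeast of G: delta (east=+7, north=-7); F at (east=7, north=-7).
  E is 5 units northeast of F: delta (east=+5, north=+5); E at (east=12, north=-2).
  D is 4 units southwest of E: delta (east=-4, north=-4); D at (east=8, north=-6).
  C is 8 units northeast of D: delta (east=+8, north=+8); C at (east=16, north=2).
  B is 8 units northwest of C: delta (east=-8, north=+8); B at (east=8, north=10).
  A is 2 units east of B: delta (east=+2, north=+0); A at (east=10, north=10).
Therefore A relative to G: (east=10, north=10).

Answer: A is at (east=10, north=10) relative to G.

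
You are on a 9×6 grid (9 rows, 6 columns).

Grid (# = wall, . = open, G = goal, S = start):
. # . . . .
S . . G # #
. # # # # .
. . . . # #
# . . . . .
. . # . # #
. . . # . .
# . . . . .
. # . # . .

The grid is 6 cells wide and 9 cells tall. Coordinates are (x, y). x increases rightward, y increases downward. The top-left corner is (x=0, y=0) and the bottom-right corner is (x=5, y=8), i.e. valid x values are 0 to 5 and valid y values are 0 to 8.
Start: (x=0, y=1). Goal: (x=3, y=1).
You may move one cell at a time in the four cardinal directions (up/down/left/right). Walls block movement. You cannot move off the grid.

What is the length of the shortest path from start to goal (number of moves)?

BFS from (x=0, y=1) until reaching (x=3, y=1):
  Distance 0: (x=0, y=1)
  Distance 1: (x=0, y=0), (x=1, y=1), (x=0, y=2)
  Distance 2: (x=2, y=1), (x=0, y=3)
  Distance 3: (x=2, y=0), (x=3, y=1), (x=1, y=3)  <- goal reached here
One shortest path (3 moves): (x=0, y=1) -> (x=1, y=1) -> (x=2, y=1) -> (x=3, y=1)

Answer: Shortest path length: 3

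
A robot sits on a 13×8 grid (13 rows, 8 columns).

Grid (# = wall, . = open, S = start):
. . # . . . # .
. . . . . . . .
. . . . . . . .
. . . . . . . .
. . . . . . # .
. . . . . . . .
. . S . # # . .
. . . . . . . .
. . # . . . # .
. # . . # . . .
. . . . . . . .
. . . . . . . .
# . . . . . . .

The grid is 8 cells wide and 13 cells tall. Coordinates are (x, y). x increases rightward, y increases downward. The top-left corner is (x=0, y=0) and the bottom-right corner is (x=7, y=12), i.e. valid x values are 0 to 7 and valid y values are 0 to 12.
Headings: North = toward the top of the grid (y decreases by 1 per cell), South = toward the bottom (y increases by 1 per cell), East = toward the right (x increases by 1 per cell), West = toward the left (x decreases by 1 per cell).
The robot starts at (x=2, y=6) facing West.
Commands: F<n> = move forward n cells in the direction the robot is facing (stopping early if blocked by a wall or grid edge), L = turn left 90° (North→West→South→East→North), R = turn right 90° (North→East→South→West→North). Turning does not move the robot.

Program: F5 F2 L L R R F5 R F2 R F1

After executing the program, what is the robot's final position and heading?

Answer: Final position: (x=1, y=4), facing East

Derivation:
Start: (x=2, y=6), facing West
  F5: move forward 2/5 (blocked), now at (x=0, y=6)
  F2: move forward 0/2 (blocked), now at (x=0, y=6)
  L: turn left, now facing South
  L: turn left, now facing East
  R: turn right, now facing South
  R: turn right, now facing West
  F5: move forward 0/5 (blocked), now at (x=0, y=6)
  R: turn right, now facing North
  F2: move forward 2, now at (x=0, y=4)
  R: turn right, now facing East
  F1: move forward 1, now at (x=1, y=4)
Final: (x=1, y=4), facing East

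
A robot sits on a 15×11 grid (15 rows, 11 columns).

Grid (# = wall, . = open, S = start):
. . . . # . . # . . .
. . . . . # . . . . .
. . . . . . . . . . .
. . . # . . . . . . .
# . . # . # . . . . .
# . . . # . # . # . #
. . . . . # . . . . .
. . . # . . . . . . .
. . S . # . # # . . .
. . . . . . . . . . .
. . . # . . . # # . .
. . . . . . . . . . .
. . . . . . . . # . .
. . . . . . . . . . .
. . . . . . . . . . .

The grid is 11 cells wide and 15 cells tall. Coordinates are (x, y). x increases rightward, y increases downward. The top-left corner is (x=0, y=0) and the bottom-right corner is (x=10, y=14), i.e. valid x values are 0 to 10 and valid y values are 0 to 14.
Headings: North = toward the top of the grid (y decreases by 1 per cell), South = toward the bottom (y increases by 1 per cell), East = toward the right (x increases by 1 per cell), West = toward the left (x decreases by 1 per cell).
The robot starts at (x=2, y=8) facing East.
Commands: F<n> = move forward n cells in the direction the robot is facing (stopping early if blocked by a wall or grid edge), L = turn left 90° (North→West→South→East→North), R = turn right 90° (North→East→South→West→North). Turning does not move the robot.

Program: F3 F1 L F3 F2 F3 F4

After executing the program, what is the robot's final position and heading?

Answer: Final position: (x=3, y=8), facing North

Derivation:
Start: (x=2, y=8), facing East
  F3: move forward 1/3 (blocked), now at (x=3, y=8)
  F1: move forward 0/1 (blocked), now at (x=3, y=8)
  L: turn left, now facing North
  F3: move forward 0/3 (blocked), now at (x=3, y=8)
  F2: move forward 0/2 (blocked), now at (x=3, y=8)
  F3: move forward 0/3 (blocked), now at (x=3, y=8)
  F4: move forward 0/4 (blocked), now at (x=3, y=8)
Final: (x=3, y=8), facing North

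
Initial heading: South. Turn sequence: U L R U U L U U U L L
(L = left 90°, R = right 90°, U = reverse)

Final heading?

Start: South
  U (U-turn (180°)) -> North
  L (left (90° counter-clockwise)) -> West
  R (right (90° clockwise)) -> North
  U (U-turn (180°)) -> South
  U (U-turn (180°)) -> North
  L (left (90° counter-clockwise)) -> West
  U (U-turn (180°)) -> East
  U (U-turn (180°)) -> West
  U (U-turn (180°)) -> East
  L (left (90° counter-clockwise)) -> North
  L (left (90° counter-clockwise)) -> West
Final: West

Answer: Final heading: West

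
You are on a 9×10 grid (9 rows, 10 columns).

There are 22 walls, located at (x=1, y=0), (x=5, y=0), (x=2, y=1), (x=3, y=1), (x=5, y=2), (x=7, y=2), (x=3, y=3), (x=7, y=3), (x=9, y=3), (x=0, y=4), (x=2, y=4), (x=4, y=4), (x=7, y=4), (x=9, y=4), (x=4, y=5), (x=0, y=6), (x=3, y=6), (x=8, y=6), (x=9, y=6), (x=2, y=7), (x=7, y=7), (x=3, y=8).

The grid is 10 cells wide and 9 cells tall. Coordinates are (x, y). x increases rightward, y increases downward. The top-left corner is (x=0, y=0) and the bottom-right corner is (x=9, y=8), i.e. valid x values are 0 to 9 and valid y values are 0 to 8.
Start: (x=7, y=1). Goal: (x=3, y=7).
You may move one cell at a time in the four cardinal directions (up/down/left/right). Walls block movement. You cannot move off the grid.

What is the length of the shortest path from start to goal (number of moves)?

BFS from (x=7, y=1) until reaching (x=3, y=7):
  Distance 0: (x=7, y=1)
  Distance 1: (x=7, y=0), (x=6, y=1), (x=8, y=1)
  Distance 2: (x=6, y=0), (x=8, y=0), (x=5, y=1), (x=9, y=1), (x=6, y=2), (x=8, y=2)
  Distance 3: (x=9, y=0), (x=4, y=1), (x=9, y=2), (x=6, y=3), (x=8, y=3)
  Distance 4: (x=4, y=0), (x=4, y=2), (x=5, y=3), (x=6, y=4), (x=8, y=4)
  Distance 5: (x=3, y=0), (x=3, y=2), (x=4, y=3), (x=5, y=4), (x=6, y=5), (x=8, y=5)
  Distance 6: (x=2, y=0), (x=2, y=2), (x=5, y=5), (x=7, y=5), (x=9, y=5), (x=6, y=6)
  Distance 7: (x=1, y=2), (x=2, y=3), (x=5, y=6), (x=7, y=6), (x=6, y=7)
  Distance 8: (x=1, y=1), (x=0, y=2), (x=1, y=3), (x=4, y=6), (x=5, y=7), (x=6, y=8)
  Distance 9: (x=0, y=1), (x=0, y=3), (x=1, y=4), (x=4, y=7), (x=5, y=8), (x=7, y=8)
  Distance 10: (x=0, y=0), (x=1, y=5), (x=3, y=7), (x=4, y=8), (x=8, y=8)  <- goal reached here
One shortest path (10 moves): (x=7, y=1) -> (x=6, y=1) -> (x=6, y=2) -> (x=6, y=3) -> (x=5, y=3) -> (x=5, y=4) -> (x=5, y=5) -> (x=5, y=6) -> (x=4, y=6) -> (x=4, y=7) -> (x=3, y=7)

Answer: Shortest path length: 10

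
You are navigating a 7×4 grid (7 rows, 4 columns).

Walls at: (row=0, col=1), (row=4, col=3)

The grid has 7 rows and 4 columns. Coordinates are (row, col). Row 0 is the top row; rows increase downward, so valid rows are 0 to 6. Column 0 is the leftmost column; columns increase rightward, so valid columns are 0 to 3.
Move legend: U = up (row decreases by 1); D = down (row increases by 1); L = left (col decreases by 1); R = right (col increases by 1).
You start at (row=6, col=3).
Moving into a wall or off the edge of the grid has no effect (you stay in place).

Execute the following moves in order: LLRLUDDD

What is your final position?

Start: (row=6, col=3)
  L (left): (row=6, col=3) -> (row=6, col=2)
  L (left): (row=6, col=2) -> (row=6, col=1)
  R (right): (row=6, col=1) -> (row=6, col=2)
  L (left): (row=6, col=2) -> (row=6, col=1)
  U (up): (row=6, col=1) -> (row=5, col=1)
  D (down): (row=5, col=1) -> (row=6, col=1)
  D (down): blocked, stay at (row=6, col=1)
  D (down): blocked, stay at (row=6, col=1)
Final: (row=6, col=1)

Answer: Final position: (row=6, col=1)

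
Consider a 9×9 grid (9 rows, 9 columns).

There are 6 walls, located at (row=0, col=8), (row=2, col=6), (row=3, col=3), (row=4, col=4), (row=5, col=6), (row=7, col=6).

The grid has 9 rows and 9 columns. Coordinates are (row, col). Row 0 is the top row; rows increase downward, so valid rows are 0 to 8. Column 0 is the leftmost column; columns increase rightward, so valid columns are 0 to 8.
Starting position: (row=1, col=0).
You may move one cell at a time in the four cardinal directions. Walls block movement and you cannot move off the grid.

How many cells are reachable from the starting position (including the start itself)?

BFS flood-fill from (row=1, col=0):
  Distance 0: (row=1, col=0)
  Distance 1: (row=0, col=0), (row=1, col=1), (row=2, col=0)
  Distance 2: (row=0, col=1), (row=1, col=2), (row=2, col=1), (row=3, col=0)
  Distance 3: (row=0, col=2), (row=1, col=3), (row=2, col=2), (row=3, col=1), (row=4, col=0)
  Distance 4: (row=0, col=3), (row=1, col=4), (row=2, col=3), (row=3, col=2), (row=4, col=1), (row=5, col=0)
  Distance 5: (row=0, col=4), (row=1, col=5), (row=2, col=4), (row=4, col=2), (row=5, col=1), (row=6, col=0)
  Distance 6: (row=0, col=5), (row=1, col=6), (row=2, col=5), (row=3, col=4), (row=4, col=3), (row=5, col=2), (row=6, col=1), (row=7, col=0)
  Distance 7: (row=0, col=6), (row=1, col=7), (row=3, col=5), (row=5, col=3), (row=6, col=2), (row=7, col=1), (row=8, col=0)
  Distance 8: (row=0, col=7), (row=1, col=8), (row=2, col=7), (row=3, col=6), (row=4, col=5), (row=5, col=4), (row=6, col=3), (row=7, col=2), (row=8, col=1)
  Distance 9: (row=2, col=8), (row=3, col=7), (row=4, col=6), (row=5, col=5), (row=6, col=4), (row=7, col=3), (row=8, col=2)
  Distance 10: (row=3, col=8), (row=4, col=7), (row=6, col=5), (row=7, col=4), (row=8, col=3)
  Distance 11: (row=4, col=8), (row=5, col=7), (row=6, col=6), (row=7, col=5), (row=8, col=4)
  Distance 12: (row=5, col=8), (row=6, col=7), (row=8, col=5)
  Distance 13: (row=6, col=8), (row=7, col=7), (row=8, col=6)
  Distance 14: (row=7, col=8), (row=8, col=7)
  Distance 15: (row=8, col=8)
Total reachable: 75 (grid has 75 open cells total)

Answer: Reachable cells: 75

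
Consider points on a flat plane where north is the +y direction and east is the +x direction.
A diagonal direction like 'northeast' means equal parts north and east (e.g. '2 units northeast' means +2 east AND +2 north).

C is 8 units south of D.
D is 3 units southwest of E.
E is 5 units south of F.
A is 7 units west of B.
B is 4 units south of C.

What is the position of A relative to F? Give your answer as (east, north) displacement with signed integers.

Answer: A is at (east=-10, north=-20) relative to F.

Derivation:
Place F at the origin (east=0, north=0).
  E is 5 units south of F: delta (east=+0, north=-5); E at (east=0, north=-5).
  D is 3 units southwest of E: delta (east=-3, north=-3); D at (east=-3, north=-8).
  C is 8 units south of D: delta (east=+0, north=-8); C at (east=-3, north=-16).
  B is 4 units south of C: delta (east=+0, north=-4); B at (east=-3, north=-20).
  A is 7 units west of B: delta (east=-7, north=+0); A at (east=-10, north=-20).
Therefore A relative to F: (east=-10, north=-20).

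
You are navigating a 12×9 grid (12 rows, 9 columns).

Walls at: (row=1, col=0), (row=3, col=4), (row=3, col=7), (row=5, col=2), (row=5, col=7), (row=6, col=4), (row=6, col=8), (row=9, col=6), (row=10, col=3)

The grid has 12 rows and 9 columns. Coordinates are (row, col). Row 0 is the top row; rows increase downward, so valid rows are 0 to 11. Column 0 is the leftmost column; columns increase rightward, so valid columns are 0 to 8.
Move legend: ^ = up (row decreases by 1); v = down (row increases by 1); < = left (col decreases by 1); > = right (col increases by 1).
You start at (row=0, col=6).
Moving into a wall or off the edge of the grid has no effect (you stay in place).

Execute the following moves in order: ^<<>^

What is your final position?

Answer: Final position: (row=0, col=5)

Derivation:
Start: (row=0, col=6)
  ^ (up): blocked, stay at (row=0, col=6)
  < (left): (row=0, col=6) -> (row=0, col=5)
  < (left): (row=0, col=5) -> (row=0, col=4)
  > (right): (row=0, col=4) -> (row=0, col=5)
  ^ (up): blocked, stay at (row=0, col=5)
Final: (row=0, col=5)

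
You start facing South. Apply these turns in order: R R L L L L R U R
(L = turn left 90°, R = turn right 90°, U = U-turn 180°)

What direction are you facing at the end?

Answer: Final heading: North

Derivation:
Start: South
  R (right (90° clockwise)) -> West
  R (right (90° clockwise)) -> North
  L (left (90° counter-clockwise)) -> West
  L (left (90° counter-clockwise)) -> South
  L (left (90° counter-clockwise)) -> East
  L (left (90° counter-clockwise)) -> North
  R (right (90° clockwise)) -> East
  U (U-turn (180°)) -> West
  R (right (90° clockwise)) -> North
Final: North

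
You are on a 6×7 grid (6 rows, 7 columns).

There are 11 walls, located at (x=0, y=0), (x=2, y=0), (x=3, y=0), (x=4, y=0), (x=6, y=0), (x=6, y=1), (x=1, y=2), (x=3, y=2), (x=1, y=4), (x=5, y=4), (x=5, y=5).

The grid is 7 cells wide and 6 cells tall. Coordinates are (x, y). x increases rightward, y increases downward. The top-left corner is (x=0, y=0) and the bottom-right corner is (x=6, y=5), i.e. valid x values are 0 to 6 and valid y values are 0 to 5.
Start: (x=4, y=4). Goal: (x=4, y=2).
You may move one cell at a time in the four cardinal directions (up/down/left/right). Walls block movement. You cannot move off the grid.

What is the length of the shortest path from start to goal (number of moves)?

BFS from (x=4, y=4) until reaching (x=4, y=2):
  Distance 0: (x=4, y=4)
  Distance 1: (x=4, y=3), (x=3, y=4), (x=4, y=5)
  Distance 2: (x=4, y=2), (x=3, y=3), (x=5, y=3), (x=2, y=4), (x=3, y=5)  <- goal reached here
One shortest path (2 moves): (x=4, y=4) -> (x=4, y=3) -> (x=4, y=2)

Answer: Shortest path length: 2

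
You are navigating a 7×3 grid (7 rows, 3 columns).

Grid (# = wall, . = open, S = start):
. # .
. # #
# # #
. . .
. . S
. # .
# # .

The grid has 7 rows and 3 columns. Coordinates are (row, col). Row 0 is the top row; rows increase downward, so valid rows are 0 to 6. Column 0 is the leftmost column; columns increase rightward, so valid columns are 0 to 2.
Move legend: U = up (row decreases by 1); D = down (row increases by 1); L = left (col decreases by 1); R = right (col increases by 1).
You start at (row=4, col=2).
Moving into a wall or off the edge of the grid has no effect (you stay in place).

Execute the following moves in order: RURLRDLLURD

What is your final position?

Start: (row=4, col=2)
  R (right): blocked, stay at (row=4, col=2)
  U (up): (row=4, col=2) -> (row=3, col=2)
  R (right): blocked, stay at (row=3, col=2)
  L (left): (row=3, col=2) -> (row=3, col=1)
  R (right): (row=3, col=1) -> (row=3, col=2)
  D (down): (row=3, col=2) -> (row=4, col=2)
  L (left): (row=4, col=2) -> (row=4, col=1)
  L (left): (row=4, col=1) -> (row=4, col=0)
  U (up): (row=4, col=0) -> (row=3, col=0)
  R (right): (row=3, col=0) -> (row=3, col=1)
  D (down): (row=3, col=1) -> (row=4, col=1)
Final: (row=4, col=1)

Answer: Final position: (row=4, col=1)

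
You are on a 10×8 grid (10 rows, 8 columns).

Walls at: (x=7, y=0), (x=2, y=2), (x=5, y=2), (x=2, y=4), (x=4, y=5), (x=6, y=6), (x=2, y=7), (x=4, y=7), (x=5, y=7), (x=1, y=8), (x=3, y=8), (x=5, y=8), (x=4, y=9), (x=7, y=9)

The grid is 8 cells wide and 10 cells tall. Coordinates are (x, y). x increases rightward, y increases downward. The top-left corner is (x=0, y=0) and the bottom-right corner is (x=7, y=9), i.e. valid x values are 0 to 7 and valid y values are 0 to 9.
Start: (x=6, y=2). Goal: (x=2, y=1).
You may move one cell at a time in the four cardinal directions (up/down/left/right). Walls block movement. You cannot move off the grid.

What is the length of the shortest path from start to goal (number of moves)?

Answer: Shortest path length: 5

Derivation:
BFS from (x=6, y=2) until reaching (x=2, y=1):
  Distance 0: (x=6, y=2)
  Distance 1: (x=6, y=1), (x=7, y=2), (x=6, y=3)
  Distance 2: (x=6, y=0), (x=5, y=1), (x=7, y=1), (x=5, y=3), (x=7, y=3), (x=6, y=4)
  Distance 3: (x=5, y=0), (x=4, y=1), (x=4, y=3), (x=5, y=4), (x=7, y=4), (x=6, y=5)
  Distance 4: (x=4, y=0), (x=3, y=1), (x=4, y=2), (x=3, y=3), (x=4, y=4), (x=5, y=5), (x=7, y=5)
  Distance 5: (x=3, y=0), (x=2, y=1), (x=3, y=2), (x=2, y=3), (x=3, y=4), (x=5, y=6), (x=7, y=6)  <- goal reached here
One shortest path (5 moves): (x=6, y=2) -> (x=6, y=1) -> (x=5, y=1) -> (x=4, y=1) -> (x=3, y=1) -> (x=2, y=1)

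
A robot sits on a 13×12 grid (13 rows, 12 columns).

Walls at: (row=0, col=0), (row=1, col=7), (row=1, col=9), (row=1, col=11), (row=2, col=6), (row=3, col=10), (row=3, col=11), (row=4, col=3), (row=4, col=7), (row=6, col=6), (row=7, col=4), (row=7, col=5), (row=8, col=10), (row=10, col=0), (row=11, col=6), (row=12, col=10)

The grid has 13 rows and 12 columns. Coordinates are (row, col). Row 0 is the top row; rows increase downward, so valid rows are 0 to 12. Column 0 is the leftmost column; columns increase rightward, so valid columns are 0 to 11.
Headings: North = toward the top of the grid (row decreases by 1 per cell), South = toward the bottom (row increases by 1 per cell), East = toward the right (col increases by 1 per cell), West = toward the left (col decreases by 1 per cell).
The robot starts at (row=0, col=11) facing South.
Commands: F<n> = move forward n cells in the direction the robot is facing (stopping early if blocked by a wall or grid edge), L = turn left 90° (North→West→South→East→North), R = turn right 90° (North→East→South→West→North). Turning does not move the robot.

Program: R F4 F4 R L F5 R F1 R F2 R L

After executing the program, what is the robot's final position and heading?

Answer: Final position: (row=0, col=3), facing East

Derivation:
Start: (row=0, col=11), facing South
  R: turn right, now facing West
  F4: move forward 4, now at (row=0, col=7)
  F4: move forward 4, now at (row=0, col=3)
  R: turn right, now facing North
  L: turn left, now facing West
  F5: move forward 2/5 (blocked), now at (row=0, col=1)
  R: turn right, now facing North
  F1: move forward 0/1 (blocked), now at (row=0, col=1)
  R: turn right, now facing East
  F2: move forward 2, now at (row=0, col=3)
  R: turn right, now facing South
  L: turn left, now facing East
Final: (row=0, col=3), facing East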